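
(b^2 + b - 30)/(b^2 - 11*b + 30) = (b + 6)/(b - 6)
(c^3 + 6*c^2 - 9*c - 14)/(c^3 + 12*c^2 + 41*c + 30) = (c^2 + 5*c - 14)/(c^2 + 11*c + 30)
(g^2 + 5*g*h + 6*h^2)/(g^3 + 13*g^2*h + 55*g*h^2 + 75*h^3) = (g + 2*h)/(g^2 + 10*g*h + 25*h^2)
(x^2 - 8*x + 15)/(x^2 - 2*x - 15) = (x - 3)/(x + 3)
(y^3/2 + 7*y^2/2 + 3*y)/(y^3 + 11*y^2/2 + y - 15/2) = y*(y^2 + 7*y + 6)/(2*y^3 + 11*y^2 + 2*y - 15)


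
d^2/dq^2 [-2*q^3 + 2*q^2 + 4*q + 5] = 4 - 12*q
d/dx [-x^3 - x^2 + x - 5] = -3*x^2 - 2*x + 1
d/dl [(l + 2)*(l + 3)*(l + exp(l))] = (l + 2)*(l + 3)*(exp(l) + 1) + (l + 2)*(l + exp(l)) + (l + 3)*(l + exp(l))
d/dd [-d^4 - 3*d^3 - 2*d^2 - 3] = d*(-4*d^2 - 9*d - 4)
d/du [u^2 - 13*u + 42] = 2*u - 13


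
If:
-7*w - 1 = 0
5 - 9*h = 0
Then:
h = 5/9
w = -1/7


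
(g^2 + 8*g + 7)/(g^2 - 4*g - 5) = (g + 7)/(g - 5)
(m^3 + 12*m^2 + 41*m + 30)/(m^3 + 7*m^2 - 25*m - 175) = (m^2 + 7*m + 6)/(m^2 + 2*m - 35)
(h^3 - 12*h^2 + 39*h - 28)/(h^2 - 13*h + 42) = (h^2 - 5*h + 4)/(h - 6)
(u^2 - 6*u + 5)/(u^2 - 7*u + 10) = (u - 1)/(u - 2)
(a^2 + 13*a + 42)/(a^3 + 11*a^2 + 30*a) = (a + 7)/(a*(a + 5))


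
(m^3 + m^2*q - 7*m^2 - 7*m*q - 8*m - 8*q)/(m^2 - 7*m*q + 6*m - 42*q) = (m^3 + m^2*q - 7*m^2 - 7*m*q - 8*m - 8*q)/(m^2 - 7*m*q + 6*m - 42*q)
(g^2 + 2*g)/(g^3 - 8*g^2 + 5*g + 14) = g*(g + 2)/(g^3 - 8*g^2 + 5*g + 14)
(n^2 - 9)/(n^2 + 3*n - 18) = (n + 3)/(n + 6)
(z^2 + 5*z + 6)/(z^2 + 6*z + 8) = (z + 3)/(z + 4)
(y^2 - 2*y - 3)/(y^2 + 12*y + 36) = (y^2 - 2*y - 3)/(y^2 + 12*y + 36)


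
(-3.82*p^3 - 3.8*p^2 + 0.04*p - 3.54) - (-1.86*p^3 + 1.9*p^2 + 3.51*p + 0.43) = -1.96*p^3 - 5.7*p^2 - 3.47*p - 3.97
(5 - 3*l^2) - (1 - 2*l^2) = 4 - l^2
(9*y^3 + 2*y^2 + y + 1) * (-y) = -9*y^4 - 2*y^3 - y^2 - y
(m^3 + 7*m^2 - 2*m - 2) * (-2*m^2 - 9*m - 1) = -2*m^5 - 23*m^4 - 60*m^3 + 15*m^2 + 20*m + 2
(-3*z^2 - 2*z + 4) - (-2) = -3*z^2 - 2*z + 6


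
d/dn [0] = 0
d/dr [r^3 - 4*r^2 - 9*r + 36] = 3*r^2 - 8*r - 9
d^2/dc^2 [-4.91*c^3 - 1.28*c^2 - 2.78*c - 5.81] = -29.46*c - 2.56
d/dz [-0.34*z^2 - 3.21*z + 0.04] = -0.68*z - 3.21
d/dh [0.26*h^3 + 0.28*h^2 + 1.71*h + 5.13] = 0.78*h^2 + 0.56*h + 1.71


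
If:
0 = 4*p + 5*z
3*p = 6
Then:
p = 2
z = -8/5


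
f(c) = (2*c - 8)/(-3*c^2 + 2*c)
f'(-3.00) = 0.20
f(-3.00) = 0.42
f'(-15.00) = 0.00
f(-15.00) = 0.05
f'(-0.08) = 619.02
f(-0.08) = 45.54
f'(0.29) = 24.07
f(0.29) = -22.64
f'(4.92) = -0.02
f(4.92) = -0.03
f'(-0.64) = 7.81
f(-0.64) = 3.70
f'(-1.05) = 2.50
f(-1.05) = 1.87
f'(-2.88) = 0.22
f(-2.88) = 0.45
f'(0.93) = -43.44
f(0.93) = 8.36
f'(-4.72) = 0.06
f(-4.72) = 0.23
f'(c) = (2*c - 8)*(6*c - 2)/(-3*c^2 + 2*c)^2 + 2/(-3*c^2 + 2*c)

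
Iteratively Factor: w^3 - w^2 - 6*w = (w - 3)*(w^2 + 2*w) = (w - 3)*(w + 2)*(w)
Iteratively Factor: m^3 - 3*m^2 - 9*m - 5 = (m - 5)*(m^2 + 2*m + 1) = (m - 5)*(m + 1)*(m + 1)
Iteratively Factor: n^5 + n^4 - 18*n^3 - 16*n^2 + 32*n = (n - 1)*(n^4 + 2*n^3 - 16*n^2 - 32*n) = (n - 4)*(n - 1)*(n^3 + 6*n^2 + 8*n) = (n - 4)*(n - 1)*(n + 2)*(n^2 + 4*n) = n*(n - 4)*(n - 1)*(n + 2)*(n + 4)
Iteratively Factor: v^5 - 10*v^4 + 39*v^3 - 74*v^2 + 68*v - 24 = (v - 2)*(v^4 - 8*v^3 + 23*v^2 - 28*v + 12) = (v - 2)^2*(v^3 - 6*v^2 + 11*v - 6) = (v - 2)^3*(v^2 - 4*v + 3) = (v - 3)*(v - 2)^3*(v - 1)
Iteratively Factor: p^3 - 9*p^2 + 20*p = (p - 5)*(p^2 - 4*p) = (p - 5)*(p - 4)*(p)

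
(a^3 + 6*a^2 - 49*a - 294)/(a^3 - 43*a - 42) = (a + 7)/(a + 1)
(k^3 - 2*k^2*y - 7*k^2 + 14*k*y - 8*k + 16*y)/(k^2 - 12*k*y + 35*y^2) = (k^3 - 2*k^2*y - 7*k^2 + 14*k*y - 8*k + 16*y)/(k^2 - 12*k*y + 35*y^2)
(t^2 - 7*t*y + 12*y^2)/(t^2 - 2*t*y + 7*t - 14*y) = (t^2 - 7*t*y + 12*y^2)/(t^2 - 2*t*y + 7*t - 14*y)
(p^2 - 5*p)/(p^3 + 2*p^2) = (p - 5)/(p*(p + 2))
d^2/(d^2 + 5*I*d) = d/(d + 5*I)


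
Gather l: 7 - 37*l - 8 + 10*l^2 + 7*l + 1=10*l^2 - 30*l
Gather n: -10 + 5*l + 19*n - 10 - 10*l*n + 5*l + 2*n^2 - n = 10*l + 2*n^2 + n*(18 - 10*l) - 20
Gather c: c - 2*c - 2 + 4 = 2 - c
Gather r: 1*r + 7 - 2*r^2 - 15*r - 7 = -2*r^2 - 14*r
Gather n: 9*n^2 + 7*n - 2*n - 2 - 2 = 9*n^2 + 5*n - 4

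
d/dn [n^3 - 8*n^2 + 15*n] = 3*n^2 - 16*n + 15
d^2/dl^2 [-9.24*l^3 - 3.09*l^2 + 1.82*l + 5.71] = -55.44*l - 6.18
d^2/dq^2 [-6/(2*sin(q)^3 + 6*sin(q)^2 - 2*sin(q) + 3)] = 12*((-2*sin(q)*cos(q)^2 - 6*cos(q)^2 + 9)*(sin(q) + 9*sin(3*q) + 24*cos(2*q))/4 - 4*(3*sin(q)^2 + 6*sin(q) - 1)^2*cos(q)^2)/(-2*sin(q)*cos(q)^2 - 6*cos(q)^2 + 9)^3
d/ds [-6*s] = -6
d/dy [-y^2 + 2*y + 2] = 2 - 2*y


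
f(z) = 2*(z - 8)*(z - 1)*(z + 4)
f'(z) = 2*(z - 8)*(z - 1) + 2*(z - 8)*(z + 4) + 2*(z - 1)*(z + 4)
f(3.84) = -185.25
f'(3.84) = -44.33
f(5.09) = -216.38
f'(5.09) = -2.35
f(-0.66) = 96.03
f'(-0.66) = -40.19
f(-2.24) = 116.79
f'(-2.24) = 18.91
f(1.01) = -0.70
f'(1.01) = -70.08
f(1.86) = -61.89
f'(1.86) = -72.44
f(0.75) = 17.22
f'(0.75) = -67.62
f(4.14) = -197.32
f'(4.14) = -35.96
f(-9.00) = -1700.00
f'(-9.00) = 610.00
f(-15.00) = -8096.00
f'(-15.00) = 1594.00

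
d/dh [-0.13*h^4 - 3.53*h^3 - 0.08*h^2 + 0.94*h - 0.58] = -0.52*h^3 - 10.59*h^2 - 0.16*h + 0.94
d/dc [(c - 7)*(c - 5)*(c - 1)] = 3*c^2 - 26*c + 47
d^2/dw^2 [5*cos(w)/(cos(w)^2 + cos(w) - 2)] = 5*(2*(2*cos(w) + 1)^2*sin(w)^2*cos(w) - (cos(w)^2 + cos(w) - 2)^2*cos(w) + (cos(w)^2 + cos(w) - 2)*(3*cos(2*w) + 4*cos(3*w) - 1)/2)/(cos(w)^2 + cos(w) - 2)^3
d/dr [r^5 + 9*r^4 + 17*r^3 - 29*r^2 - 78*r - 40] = 5*r^4 + 36*r^3 + 51*r^2 - 58*r - 78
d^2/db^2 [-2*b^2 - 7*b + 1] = -4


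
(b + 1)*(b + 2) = b^2 + 3*b + 2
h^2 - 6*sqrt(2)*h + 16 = (h - 4*sqrt(2))*(h - 2*sqrt(2))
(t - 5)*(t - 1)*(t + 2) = t^3 - 4*t^2 - 7*t + 10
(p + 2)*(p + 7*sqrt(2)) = p^2 + 2*p + 7*sqrt(2)*p + 14*sqrt(2)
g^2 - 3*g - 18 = (g - 6)*(g + 3)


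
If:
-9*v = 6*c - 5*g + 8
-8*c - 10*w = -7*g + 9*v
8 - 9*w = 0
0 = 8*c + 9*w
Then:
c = -1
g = -5/9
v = -43/81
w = 8/9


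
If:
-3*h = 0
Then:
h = 0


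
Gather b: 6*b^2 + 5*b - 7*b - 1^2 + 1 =6*b^2 - 2*b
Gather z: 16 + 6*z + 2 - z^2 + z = -z^2 + 7*z + 18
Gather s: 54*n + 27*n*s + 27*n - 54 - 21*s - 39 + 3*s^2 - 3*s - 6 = 81*n + 3*s^2 + s*(27*n - 24) - 99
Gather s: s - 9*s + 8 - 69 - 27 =-8*s - 88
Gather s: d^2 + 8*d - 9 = d^2 + 8*d - 9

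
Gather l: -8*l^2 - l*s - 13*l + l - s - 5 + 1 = -8*l^2 + l*(-s - 12) - s - 4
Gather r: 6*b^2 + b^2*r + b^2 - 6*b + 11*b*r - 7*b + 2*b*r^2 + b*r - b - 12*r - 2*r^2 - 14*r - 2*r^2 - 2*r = 7*b^2 - 14*b + r^2*(2*b - 4) + r*(b^2 + 12*b - 28)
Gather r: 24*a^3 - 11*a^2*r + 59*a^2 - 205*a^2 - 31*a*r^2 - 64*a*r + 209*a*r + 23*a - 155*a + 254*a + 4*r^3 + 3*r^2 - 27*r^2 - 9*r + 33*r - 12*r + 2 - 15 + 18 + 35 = 24*a^3 - 146*a^2 + 122*a + 4*r^3 + r^2*(-31*a - 24) + r*(-11*a^2 + 145*a + 12) + 40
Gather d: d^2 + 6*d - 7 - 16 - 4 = d^2 + 6*d - 27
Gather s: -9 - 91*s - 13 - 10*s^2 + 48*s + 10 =-10*s^2 - 43*s - 12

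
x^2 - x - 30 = (x - 6)*(x + 5)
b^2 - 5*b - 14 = (b - 7)*(b + 2)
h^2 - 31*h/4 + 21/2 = (h - 6)*(h - 7/4)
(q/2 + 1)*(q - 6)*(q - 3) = q^3/2 - 7*q^2/2 + 18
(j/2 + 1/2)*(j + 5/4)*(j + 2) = j^3/2 + 17*j^2/8 + 23*j/8 + 5/4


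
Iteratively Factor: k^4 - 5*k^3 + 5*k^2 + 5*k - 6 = (k - 1)*(k^3 - 4*k^2 + k + 6) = (k - 1)*(k + 1)*(k^2 - 5*k + 6) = (k - 3)*(k - 1)*(k + 1)*(k - 2)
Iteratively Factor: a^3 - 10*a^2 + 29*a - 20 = (a - 1)*(a^2 - 9*a + 20) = (a - 5)*(a - 1)*(a - 4)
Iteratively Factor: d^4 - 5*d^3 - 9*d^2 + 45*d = (d - 3)*(d^3 - 2*d^2 - 15*d) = d*(d - 3)*(d^2 - 2*d - 15) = d*(d - 5)*(d - 3)*(d + 3)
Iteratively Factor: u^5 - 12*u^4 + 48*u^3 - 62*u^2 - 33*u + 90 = (u - 2)*(u^4 - 10*u^3 + 28*u^2 - 6*u - 45) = (u - 3)*(u - 2)*(u^3 - 7*u^2 + 7*u + 15) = (u - 3)^2*(u - 2)*(u^2 - 4*u - 5) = (u - 5)*(u - 3)^2*(u - 2)*(u + 1)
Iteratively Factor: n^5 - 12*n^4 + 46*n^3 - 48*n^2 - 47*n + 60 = (n - 3)*(n^4 - 9*n^3 + 19*n^2 + 9*n - 20) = (n - 4)*(n - 3)*(n^3 - 5*n^2 - n + 5) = (n - 5)*(n - 4)*(n - 3)*(n^2 - 1) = (n - 5)*(n - 4)*(n - 3)*(n - 1)*(n + 1)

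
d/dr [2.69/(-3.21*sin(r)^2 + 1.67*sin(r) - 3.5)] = (17.2698*sin(r) - 4.4923)*cos(r)/(3.21*sin(r)^2 - 1.67*sin(r) + 3.5)^2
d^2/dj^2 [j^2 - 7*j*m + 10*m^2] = 2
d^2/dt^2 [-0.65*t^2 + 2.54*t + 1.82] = -1.30000000000000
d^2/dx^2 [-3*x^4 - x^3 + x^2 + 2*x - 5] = -36*x^2 - 6*x + 2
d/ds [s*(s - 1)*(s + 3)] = 3*s^2 + 4*s - 3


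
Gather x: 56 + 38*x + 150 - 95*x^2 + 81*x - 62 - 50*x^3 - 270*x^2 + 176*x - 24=-50*x^3 - 365*x^2 + 295*x + 120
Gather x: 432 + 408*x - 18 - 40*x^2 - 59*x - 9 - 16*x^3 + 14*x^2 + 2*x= -16*x^3 - 26*x^2 + 351*x + 405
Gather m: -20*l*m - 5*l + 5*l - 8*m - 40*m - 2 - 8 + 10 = m*(-20*l - 48)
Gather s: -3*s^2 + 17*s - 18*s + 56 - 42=-3*s^2 - s + 14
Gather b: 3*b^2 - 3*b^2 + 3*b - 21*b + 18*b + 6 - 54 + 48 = 0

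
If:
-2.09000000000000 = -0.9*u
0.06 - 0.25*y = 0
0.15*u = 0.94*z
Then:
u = 2.32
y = 0.24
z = 0.37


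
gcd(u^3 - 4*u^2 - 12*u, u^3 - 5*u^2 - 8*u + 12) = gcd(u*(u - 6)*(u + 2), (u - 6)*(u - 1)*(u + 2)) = u^2 - 4*u - 12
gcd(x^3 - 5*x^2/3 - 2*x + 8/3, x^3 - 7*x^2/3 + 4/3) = x^2 - 3*x + 2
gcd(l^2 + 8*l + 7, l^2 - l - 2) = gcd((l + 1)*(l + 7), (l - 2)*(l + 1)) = l + 1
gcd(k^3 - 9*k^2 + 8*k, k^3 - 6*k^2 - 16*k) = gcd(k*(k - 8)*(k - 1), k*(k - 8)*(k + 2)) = k^2 - 8*k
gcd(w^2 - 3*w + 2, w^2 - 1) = w - 1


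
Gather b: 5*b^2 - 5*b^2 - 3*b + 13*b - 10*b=0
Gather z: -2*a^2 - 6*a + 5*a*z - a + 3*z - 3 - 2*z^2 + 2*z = -2*a^2 - 7*a - 2*z^2 + z*(5*a + 5) - 3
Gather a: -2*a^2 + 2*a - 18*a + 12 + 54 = -2*a^2 - 16*a + 66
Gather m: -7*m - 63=-7*m - 63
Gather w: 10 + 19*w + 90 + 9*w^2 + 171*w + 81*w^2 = 90*w^2 + 190*w + 100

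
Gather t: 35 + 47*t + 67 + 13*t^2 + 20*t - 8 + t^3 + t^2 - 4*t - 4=t^3 + 14*t^2 + 63*t + 90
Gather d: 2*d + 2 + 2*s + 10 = 2*d + 2*s + 12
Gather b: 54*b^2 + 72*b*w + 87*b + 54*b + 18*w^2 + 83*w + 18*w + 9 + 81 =54*b^2 + b*(72*w + 141) + 18*w^2 + 101*w + 90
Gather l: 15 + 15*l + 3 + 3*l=18*l + 18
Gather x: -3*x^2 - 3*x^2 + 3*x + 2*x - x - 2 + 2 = -6*x^2 + 4*x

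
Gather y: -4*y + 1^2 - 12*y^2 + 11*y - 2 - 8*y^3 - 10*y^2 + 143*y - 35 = -8*y^3 - 22*y^2 + 150*y - 36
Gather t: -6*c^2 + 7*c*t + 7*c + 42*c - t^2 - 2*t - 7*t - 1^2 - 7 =-6*c^2 + 49*c - t^2 + t*(7*c - 9) - 8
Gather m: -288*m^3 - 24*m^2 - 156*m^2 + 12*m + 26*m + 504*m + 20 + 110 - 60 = -288*m^3 - 180*m^2 + 542*m + 70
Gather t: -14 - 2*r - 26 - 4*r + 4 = -6*r - 36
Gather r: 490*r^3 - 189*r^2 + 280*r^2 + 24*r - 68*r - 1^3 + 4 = 490*r^3 + 91*r^2 - 44*r + 3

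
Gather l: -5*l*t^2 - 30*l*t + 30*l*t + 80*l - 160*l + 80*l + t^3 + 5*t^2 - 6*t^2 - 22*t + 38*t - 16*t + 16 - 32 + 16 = -5*l*t^2 + t^3 - t^2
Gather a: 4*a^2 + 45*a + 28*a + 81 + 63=4*a^2 + 73*a + 144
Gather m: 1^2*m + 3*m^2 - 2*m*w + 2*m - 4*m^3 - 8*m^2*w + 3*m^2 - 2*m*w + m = -4*m^3 + m^2*(6 - 8*w) + m*(4 - 4*w)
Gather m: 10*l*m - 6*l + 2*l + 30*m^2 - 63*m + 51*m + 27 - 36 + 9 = -4*l + 30*m^2 + m*(10*l - 12)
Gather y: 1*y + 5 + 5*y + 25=6*y + 30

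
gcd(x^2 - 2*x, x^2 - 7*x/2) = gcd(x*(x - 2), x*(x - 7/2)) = x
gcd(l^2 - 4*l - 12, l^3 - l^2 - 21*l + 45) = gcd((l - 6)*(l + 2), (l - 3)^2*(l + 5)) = 1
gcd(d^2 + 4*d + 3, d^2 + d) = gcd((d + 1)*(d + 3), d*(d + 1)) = d + 1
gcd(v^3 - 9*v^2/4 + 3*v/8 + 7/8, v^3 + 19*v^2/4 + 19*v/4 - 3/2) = 1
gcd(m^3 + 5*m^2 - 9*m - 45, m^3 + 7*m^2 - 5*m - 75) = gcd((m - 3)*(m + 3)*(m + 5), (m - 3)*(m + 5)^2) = m^2 + 2*m - 15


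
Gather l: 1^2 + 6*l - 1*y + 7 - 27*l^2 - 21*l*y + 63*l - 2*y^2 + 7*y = -27*l^2 + l*(69 - 21*y) - 2*y^2 + 6*y + 8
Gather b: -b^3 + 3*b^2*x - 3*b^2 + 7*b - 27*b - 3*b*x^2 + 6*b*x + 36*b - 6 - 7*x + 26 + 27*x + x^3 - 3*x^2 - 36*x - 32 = -b^3 + b^2*(3*x - 3) + b*(-3*x^2 + 6*x + 16) + x^3 - 3*x^2 - 16*x - 12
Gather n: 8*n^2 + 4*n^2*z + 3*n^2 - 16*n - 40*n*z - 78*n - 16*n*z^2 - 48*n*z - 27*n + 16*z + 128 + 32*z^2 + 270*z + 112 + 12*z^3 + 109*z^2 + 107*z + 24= n^2*(4*z + 11) + n*(-16*z^2 - 88*z - 121) + 12*z^3 + 141*z^2 + 393*z + 264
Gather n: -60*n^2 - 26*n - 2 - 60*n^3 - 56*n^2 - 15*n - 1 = -60*n^3 - 116*n^2 - 41*n - 3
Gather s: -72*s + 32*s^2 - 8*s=32*s^2 - 80*s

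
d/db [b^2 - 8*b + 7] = 2*b - 8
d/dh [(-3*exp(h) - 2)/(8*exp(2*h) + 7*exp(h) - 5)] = (24*exp(2*h) + 32*exp(h) + 29)*exp(h)/(64*exp(4*h) + 112*exp(3*h) - 31*exp(2*h) - 70*exp(h) + 25)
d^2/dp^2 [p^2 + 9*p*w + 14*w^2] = 2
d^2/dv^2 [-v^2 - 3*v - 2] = -2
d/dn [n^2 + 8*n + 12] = 2*n + 8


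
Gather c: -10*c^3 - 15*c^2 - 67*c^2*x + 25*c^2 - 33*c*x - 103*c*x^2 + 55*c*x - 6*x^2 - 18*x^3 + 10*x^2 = -10*c^3 + c^2*(10 - 67*x) + c*(-103*x^2 + 22*x) - 18*x^3 + 4*x^2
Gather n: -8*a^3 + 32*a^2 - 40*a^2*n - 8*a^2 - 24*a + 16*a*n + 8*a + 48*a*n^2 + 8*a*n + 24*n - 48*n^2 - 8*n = -8*a^3 + 24*a^2 - 16*a + n^2*(48*a - 48) + n*(-40*a^2 + 24*a + 16)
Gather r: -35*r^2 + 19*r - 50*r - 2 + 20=-35*r^2 - 31*r + 18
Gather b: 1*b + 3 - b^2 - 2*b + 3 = -b^2 - b + 6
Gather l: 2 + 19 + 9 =30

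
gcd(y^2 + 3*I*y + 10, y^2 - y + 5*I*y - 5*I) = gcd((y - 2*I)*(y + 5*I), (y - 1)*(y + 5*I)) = y + 5*I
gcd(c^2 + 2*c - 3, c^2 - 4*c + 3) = c - 1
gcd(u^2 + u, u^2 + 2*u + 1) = u + 1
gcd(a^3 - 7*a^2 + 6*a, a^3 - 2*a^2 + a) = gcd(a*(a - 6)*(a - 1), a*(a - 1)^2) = a^2 - a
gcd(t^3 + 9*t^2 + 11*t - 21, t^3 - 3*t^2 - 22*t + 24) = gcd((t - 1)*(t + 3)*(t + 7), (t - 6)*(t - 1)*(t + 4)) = t - 1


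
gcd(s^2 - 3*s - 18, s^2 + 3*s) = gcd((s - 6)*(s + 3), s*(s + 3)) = s + 3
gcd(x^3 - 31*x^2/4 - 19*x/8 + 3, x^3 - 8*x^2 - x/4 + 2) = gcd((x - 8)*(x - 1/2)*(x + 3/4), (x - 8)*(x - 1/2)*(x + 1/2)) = x^2 - 17*x/2 + 4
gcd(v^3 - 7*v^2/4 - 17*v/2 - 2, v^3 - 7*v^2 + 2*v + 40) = v^2 - 2*v - 8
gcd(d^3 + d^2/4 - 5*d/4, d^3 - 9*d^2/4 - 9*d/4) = d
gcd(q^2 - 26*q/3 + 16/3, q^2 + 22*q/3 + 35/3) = 1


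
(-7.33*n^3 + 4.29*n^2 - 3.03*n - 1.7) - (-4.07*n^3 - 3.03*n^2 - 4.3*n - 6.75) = -3.26*n^3 + 7.32*n^2 + 1.27*n + 5.05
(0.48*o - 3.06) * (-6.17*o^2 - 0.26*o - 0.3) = -2.9616*o^3 + 18.7554*o^2 + 0.6516*o + 0.918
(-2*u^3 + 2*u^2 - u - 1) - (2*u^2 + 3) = -2*u^3 - u - 4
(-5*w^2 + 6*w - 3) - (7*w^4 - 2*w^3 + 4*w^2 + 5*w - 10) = -7*w^4 + 2*w^3 - 9*w^2 + w + 7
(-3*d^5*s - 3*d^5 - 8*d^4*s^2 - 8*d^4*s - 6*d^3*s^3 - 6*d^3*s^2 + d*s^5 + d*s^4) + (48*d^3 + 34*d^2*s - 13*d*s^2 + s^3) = -3*d^5*s - 3*d^5 - 8*d^4*s^2 - 8*d^4*s - 6*d^3*s^3 - 6*d^3*s^2 + 48*d^3 + 34*d^2*s + d*s^5 + d*s^4 - 13*d*s^2 + s^3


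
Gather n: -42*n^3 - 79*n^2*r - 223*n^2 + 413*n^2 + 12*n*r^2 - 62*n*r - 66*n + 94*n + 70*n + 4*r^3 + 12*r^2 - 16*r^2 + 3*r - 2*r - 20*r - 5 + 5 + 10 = -42*n^3 + n^2*(190 - 79*r) + n*(12*r^2 - 62*r + 98) + 4*r^3 - 4*r^2 - 19*r + 10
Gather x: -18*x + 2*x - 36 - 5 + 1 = -16*x - 40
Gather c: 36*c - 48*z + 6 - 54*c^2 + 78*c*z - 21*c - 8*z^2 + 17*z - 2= -54*c^2 + c*(78*z + 15) - 8*z^2 - 31*z + 4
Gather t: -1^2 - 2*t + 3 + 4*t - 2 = 2*t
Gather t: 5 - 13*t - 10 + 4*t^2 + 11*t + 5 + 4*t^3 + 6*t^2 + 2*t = 4*t^3 + 10*t^2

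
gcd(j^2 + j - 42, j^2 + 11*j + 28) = j + 7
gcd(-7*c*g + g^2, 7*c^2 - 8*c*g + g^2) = 7*c - g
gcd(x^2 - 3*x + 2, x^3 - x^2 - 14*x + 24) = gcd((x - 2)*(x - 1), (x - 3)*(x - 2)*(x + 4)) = x - 2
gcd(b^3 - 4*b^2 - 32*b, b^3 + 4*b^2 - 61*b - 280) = b - 8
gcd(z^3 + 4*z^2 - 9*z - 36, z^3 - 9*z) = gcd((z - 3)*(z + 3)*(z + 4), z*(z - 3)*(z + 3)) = z^2 - 9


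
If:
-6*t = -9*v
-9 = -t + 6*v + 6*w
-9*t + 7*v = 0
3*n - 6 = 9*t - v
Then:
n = 2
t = 0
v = 0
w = -3/2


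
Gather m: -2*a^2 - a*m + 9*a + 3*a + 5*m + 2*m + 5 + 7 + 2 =-2*a^2 + 12*a + m*(7 - a) + 14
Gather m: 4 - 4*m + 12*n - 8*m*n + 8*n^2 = m*(-8*n - 4) + 8*n^2 + 12*n + 4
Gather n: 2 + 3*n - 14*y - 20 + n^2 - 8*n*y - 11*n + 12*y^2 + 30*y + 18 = n^2 + n*(-8*y - 8) + 12*y^2 + 16*y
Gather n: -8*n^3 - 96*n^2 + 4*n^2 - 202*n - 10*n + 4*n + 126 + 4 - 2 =-8*n^3 - 92*n^2 - 208*n + 128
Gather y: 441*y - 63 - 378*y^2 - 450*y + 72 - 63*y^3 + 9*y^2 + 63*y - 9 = -63*y^3 - 369*y^2 + 54*y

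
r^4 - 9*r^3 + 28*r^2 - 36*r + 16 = (r - 4)*(r - 2)^2*(r - 1)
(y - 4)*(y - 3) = y^2 - 7*y + 12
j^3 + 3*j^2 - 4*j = j*(j - 1)*(j + 4)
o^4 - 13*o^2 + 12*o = o*(o - 3)*(o - 1)*(o + 4)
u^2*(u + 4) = u^3 + 4*u^2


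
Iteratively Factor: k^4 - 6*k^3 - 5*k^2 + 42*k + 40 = (k - 5)*(k^3 - k^2 - 10*k - 8) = (k - 5)*(k + 2)*(k^2 - 3*k - 4) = (k - 5)*(k - 4)*(k + 2)*(k + 1)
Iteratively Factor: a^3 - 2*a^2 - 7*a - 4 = (a - 4)*(a^2 + 2*a + 1) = (a - 4)*(a + 1)*(a + 1)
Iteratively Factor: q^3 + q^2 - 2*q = (q + 2)*(q^2 - q) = (q - 1)*(q + 2)*(q)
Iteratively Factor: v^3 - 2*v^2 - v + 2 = (v - 1)*(v^2 - v - 2) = (v - 1)*(v + 1)*(v - 2)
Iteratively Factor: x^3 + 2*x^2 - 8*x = (x + 4)*(x^2 - 2*x) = (x - 2)*(x + 4)*(x)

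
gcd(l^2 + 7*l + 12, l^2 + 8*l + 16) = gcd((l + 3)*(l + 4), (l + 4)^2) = l + 4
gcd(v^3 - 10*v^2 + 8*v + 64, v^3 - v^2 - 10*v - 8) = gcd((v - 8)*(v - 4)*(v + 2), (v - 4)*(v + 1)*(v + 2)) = v^2 - 2*v - 8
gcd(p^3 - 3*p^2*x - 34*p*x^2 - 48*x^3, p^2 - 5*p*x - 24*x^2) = -p^2 + 5*p*x + 24*x^2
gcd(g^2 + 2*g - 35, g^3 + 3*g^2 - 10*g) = 1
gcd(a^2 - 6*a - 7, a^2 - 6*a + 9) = 1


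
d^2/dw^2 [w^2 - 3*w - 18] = 2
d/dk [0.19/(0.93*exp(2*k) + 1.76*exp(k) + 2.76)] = (-0.3534*exp(k) - 0.3344)*exp(k)/(0.93*exp(2*k) + 1.76*exp(k) + 2.76)^2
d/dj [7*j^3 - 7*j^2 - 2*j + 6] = 21*j^2 - 14*j - 2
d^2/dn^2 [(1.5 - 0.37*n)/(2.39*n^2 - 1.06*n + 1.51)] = (-(0.37*n - 1.5)*(4.78*n - 1.06)*(9.56*n - 2.12) + (5.3058*n - 7.9544)*(2.39*n^2 - 1.06*n + 1.51))/(2.39*n^2 - 1.06*n + 1.51)^3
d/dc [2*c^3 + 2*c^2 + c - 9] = 6*c^2 + 4*c + 1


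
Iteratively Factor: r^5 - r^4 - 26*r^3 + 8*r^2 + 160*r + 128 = (r + 2)*(r^4 - 3*r^3 - 20*r^2 + 48*r + 64) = (r + 2)*(r + 4)*(r^3 - 7*r^2 + 8*r + 16) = (r - 4)*(r + 2)*(r + 4)*(r^2 - 3*r - 4) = (r - 4)^2*(r + 2)*(r + 4)*(r + 1)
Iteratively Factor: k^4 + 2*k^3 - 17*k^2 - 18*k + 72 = (k + 4)*(k^3 - 2*k^2 - 9*k + 18) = (k + 3)*(k + 4)*(k^2 - 5*k + 6) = (k - 2)*(k + 3)*(k + 4)*(k - 3)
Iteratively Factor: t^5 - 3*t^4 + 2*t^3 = (t)*(t^4 - 3*t^3 + 2*t^2) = t^2*(t^3 - 3*t^2 + 2*t) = t^2*(t - 1)*(t^2 - 2*t) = t^2*(t - 2)*(t - 1)*(t)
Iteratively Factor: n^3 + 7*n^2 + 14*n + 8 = (n + 1)*(n^2 + 6*n + 8) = (n + 1)*(n + 4)*(n + 2)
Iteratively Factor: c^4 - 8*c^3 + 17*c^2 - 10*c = (c)*(c^3 - 8*c^2 + 17*c - 10) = c*(c - 5)*(c^2 - 3*c + 2) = c*(c - 5)*(c - 1)*(c - 2)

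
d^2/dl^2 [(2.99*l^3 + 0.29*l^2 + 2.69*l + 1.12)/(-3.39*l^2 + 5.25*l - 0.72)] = (-5.6843418860808e-14*l^5 - 1.13686837721616e-13*l^4 - 222.377814*l^3 - 5.16672000000011*l^2 + 149.693616*l - 76.90968)/(38.958219*l^6 - 181.000575*l^5 + 305.133561*l^4 - 221.588325*l^3 + 64.807128*l^2 - 8.1648*l + 0.373248)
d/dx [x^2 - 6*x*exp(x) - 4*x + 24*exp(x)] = -6*x*exp(x) + 2*x + 18*exp(x) - 4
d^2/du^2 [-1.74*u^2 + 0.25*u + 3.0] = -3.48000000000000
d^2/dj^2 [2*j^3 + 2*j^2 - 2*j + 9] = 12*j + 4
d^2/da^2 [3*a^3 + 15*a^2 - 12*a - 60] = 18*a + 30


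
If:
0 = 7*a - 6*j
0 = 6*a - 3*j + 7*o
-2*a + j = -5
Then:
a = 6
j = 7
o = -15/7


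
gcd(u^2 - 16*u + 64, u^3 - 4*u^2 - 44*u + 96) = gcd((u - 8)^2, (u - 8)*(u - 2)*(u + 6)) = u - 8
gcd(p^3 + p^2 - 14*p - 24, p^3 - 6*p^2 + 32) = p^2 - 2*p - 8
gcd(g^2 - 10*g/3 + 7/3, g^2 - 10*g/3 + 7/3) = g^2 - 10*g/3 + 7/3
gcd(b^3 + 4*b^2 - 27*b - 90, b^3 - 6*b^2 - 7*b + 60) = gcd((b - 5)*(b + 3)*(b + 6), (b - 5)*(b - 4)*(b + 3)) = b^2 - 2*b - 15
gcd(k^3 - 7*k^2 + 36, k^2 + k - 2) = k + 2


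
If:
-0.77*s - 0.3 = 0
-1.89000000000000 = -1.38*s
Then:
No Solution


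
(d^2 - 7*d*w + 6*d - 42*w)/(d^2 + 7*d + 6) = (d - 7*w)/(d + 1)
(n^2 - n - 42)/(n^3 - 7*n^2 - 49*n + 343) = (n + 6)/(n^2 - 49)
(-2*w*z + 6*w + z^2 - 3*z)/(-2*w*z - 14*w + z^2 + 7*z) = (z - 3)/(z + 7)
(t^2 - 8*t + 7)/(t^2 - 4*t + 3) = (t - 7)/(t - 3)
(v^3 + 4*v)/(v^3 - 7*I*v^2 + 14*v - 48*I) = v*(v + 2*I)/(v^2 - 5*I*v + 24)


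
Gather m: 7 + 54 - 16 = 45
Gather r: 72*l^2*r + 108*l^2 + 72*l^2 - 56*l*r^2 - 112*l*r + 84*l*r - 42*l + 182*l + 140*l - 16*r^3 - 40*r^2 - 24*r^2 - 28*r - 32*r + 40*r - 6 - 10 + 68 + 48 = 180*l^2 + 280*l - 16*r^3 + r^2*(-56*l - 64) + r*(72*l^2 - 28*l - 20) + 100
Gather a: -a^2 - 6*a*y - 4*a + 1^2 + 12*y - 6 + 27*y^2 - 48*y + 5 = -a^2 + a*(-6*y - 4) + 27*y^2 - 36*y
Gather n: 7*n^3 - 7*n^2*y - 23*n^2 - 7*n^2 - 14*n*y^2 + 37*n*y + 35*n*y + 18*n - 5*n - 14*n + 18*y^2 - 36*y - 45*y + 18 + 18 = 7*n^3 + n^2*(-7*y - 30) + n*(-14*y^2 + 72*y - 1) + 18*y^2 - 81*y + 36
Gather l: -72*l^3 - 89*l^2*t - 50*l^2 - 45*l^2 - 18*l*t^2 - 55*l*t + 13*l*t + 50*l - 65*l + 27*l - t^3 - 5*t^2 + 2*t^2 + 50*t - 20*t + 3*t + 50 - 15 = -72*l^3 + l^2*(-89*t - 95) + l*(-18*t^2 - 42*t + 12) - t^3 - 3*t^2 + 33*t + 35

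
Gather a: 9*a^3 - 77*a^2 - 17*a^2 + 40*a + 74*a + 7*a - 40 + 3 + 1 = 9*a^3 - 94*a^2 + 121*a - 36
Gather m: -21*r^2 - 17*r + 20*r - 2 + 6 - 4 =-21*r^2 + 3*r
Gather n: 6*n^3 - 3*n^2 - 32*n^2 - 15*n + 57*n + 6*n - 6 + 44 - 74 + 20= 6*n^3 - 35*n^2 + 48*n - 16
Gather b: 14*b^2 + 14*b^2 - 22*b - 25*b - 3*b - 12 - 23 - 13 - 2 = 28*b^2 - 50*b - 50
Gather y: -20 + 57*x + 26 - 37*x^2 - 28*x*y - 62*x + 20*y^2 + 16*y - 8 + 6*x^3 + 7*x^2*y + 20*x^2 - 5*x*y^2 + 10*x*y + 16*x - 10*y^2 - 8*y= 6*x^3 - 17*x^2 + 11*x + y^2*(10 - 5*x) + y*(7*x^2 - 18*x + 8) - 2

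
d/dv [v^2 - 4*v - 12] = 2*v - 4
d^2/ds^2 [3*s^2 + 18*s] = 6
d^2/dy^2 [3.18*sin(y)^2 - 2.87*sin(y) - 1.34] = -12.72*sin(y)^2 + 2.87*sin(y) + 6.36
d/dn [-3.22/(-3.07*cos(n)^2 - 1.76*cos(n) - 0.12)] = (19.7708*cos(n) + 5.6672)*sin(n)/(3.07*cos(n)^2 + 1.76*cos(n) + 0.12)^2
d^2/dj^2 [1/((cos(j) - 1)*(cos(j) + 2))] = (-4*sin(j)^4 + 11*sin(j)^2 + 7*cos(j)/4 - 3*cos(3*j)/4 - 1)/((cos(j) - 1)^3*(cos(j) + 2)^3)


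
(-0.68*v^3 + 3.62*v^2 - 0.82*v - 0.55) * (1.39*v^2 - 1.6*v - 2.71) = -0.9452*v^5 + 6.1198*v^4 - 5.089*v^3 - 9.2627*v^2 + 3.1022*v + 1.4905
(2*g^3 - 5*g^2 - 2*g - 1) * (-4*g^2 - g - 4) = -8*g^5 + 18*g^4 + 5*g^3 + 26*g^2 + 9*g + 4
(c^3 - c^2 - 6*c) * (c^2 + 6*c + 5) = c^5 + 5*c^4 - 7*c^3 - 41*c^2 - 30*c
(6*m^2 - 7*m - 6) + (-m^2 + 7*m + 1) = 5*m^2 - 5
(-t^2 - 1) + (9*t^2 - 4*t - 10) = 8*t^2 - 4*t - 11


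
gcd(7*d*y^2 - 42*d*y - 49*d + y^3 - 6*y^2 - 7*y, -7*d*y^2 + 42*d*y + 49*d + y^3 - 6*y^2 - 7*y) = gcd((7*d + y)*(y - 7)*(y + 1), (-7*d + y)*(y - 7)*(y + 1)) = y^2 - 6*y - 7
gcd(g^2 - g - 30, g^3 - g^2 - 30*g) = g^2 - g - 30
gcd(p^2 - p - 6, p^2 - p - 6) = p^2 - p - 6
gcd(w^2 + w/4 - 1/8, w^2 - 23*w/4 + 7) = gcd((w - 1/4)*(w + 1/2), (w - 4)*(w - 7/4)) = 1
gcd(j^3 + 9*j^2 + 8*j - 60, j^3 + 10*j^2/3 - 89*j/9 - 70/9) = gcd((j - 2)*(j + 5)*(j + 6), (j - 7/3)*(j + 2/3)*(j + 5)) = j + 5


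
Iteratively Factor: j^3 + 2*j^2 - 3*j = (j)*(j^2 + 2*j - 3) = j*(j + 3)*(j - 1)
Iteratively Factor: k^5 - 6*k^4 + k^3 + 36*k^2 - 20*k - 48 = (k + 1)*(k^4 - 7*k^3 + 8*k^2 + 28*k - 48) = (k - 4)*(k + 1)*(k^3 - 3*k^2 - 4*k + 12) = (k - 4)*(k + 1)*(k + 2)*(k^2 - 5*k + 6) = (k - 4)*(k - 3)*(k + 1)*(k + 2)*(k - 2)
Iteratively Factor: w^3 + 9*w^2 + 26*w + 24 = (w + 2)*(w^2 + 7*w + 12) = (w + 2)*(w + 3)*(w + 4)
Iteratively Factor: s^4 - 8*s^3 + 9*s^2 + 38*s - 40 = (s - 1)*(s^3 - 7*s^2 + 2*s + 40) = (s - 5)*(s - 1)*(s^2 - 2*s - 8) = (s - 5)*(s - 4)*(s - 1)*(s + 2)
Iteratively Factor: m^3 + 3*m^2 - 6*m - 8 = (m + 4)*(m^2 - m - 2) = (m + 1)*(m + 4)*(m - 2)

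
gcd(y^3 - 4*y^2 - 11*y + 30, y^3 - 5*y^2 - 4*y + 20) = y^2 - 7*y + 10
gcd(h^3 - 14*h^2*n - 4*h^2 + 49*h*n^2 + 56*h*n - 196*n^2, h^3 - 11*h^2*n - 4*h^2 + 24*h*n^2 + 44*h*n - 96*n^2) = h - 4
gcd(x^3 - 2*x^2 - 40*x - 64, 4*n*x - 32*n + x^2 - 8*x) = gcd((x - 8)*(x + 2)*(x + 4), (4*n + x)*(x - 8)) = x - 8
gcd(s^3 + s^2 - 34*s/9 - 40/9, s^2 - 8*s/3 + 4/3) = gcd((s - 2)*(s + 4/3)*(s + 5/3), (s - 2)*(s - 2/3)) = s - 2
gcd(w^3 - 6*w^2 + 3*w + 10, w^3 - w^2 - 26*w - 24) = w + 1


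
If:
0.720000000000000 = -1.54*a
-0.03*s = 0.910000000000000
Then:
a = -0.47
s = -30.33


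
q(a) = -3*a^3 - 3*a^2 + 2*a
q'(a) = -9*a^2 - 6*a + 2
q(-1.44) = -0.14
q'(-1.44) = -8.02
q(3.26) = -129.30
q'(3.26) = -113.21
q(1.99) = -31.54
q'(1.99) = -45.58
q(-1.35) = -0.79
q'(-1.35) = -6.30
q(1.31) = -9.27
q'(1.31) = -21.30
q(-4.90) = 271.12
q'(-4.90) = -184.69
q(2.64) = -70.83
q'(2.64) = -76.57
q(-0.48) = -1.32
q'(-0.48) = 2.81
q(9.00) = -2412.00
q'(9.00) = -781.00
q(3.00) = -102.00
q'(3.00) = -97.00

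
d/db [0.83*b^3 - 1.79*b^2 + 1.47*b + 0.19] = 2.49*b^2 - 3.58*b + 1.47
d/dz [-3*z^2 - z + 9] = -6*z - 1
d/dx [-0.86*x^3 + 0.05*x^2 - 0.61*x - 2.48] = -2.58*x^2 + 0.1*x - 0.61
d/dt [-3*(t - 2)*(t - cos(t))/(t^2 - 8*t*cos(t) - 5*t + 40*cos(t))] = 3*(7*t^3*sin(t) - 49*t^2*sin(t) + 7*t^2*cos(t) + 3*t^2 + 70*t*sin(t) - 76*t*cos(t) + 24*cos(t)^2 + 70*cos(t))/((t - 5)^2*(t - 8*cos(t))^2)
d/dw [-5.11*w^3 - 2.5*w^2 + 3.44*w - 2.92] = -15.33*w^2 - 5.0*w + 3.44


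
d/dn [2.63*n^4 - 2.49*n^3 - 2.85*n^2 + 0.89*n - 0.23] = 10.52*n^3 - 7.47*n^2 - 5.7*n + 0.89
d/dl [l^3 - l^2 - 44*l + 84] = 3*l^2 - 2*l - 44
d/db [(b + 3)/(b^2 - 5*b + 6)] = (b^2 - 5*b - (b + 3)*(2*b - 5) + 6)/(b^2 - 5*b + 6)^2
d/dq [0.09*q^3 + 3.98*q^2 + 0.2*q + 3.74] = 0.27*q^2 + 7.96*q + 0.2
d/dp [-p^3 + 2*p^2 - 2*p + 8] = -3*p^2 + 4*p - 2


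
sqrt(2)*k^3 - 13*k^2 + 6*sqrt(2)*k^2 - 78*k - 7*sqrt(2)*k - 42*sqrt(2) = (k + 6)*(k - 7*sqrt(2))*(sqrt(2)*k + 1)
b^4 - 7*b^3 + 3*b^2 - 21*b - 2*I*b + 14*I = (b - 7)*(b - I)^2*(b + 2*I)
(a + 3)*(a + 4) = a^2 + 7*a + 12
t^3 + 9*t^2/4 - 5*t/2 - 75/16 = (t - 3/2)*(t + 5/4)*(t + 5/2)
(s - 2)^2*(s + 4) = s^3 - 12*s + 16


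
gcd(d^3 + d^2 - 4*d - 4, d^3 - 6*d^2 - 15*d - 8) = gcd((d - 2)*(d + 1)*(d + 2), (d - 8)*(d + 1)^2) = d + 1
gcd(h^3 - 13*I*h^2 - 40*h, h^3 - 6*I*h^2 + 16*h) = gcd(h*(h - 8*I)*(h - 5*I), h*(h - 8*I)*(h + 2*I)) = h^2 - 8*I*h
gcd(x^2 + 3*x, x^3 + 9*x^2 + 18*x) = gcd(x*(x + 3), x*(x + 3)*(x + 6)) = x^2 + 3*x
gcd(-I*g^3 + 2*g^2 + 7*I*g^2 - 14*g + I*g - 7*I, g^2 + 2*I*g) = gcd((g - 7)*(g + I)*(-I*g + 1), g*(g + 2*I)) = 1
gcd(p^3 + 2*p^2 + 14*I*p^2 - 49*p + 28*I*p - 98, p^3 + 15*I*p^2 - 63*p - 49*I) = p^2 + 14*I*p - 49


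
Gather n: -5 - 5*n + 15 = 10 - 5*n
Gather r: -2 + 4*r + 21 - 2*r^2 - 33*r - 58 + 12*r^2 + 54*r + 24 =10*r^2 + 25*r - 15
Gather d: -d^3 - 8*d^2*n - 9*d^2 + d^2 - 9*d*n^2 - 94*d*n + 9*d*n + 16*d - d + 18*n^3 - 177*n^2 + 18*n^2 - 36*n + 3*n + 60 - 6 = -d^3 + d^2*(-8*n - 8) + d*(-9*n^2 - 85*n + 15) + 18*n^3 - 159*n^2 - 33*n + 54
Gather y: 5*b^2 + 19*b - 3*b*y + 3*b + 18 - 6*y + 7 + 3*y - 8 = 5*b^2 + 22*b + y*(-3*b - 3) + 17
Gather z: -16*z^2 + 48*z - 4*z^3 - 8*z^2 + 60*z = -4*z^3 - 24*z^2 + 108*z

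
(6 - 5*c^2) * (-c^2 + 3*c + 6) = 5*c^4 - 15*c^3 - 36*c^2 + 18*c + 36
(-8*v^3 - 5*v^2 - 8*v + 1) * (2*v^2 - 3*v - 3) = -16*v^5 + 14*v^4 + 23*v^3 + 41*v^2 + 21*v - 3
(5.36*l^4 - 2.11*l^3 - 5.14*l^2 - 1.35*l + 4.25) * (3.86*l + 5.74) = 20.6896*l^5 + 22.6218*l^4 - 31.9518*l^3 - 34.7146*l^2 + 8.656*l + 24.395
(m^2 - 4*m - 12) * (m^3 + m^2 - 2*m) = m^5 - 3*m^4 - 18*m^3 - 4*m^2 + 24*m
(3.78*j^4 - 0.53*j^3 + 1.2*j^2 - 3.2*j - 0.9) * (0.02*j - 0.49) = 0.0756*j^5 - 1.8628*j^4 + 0.2837*j^3 - 0.652*j^2 + 1.55*j + 0.441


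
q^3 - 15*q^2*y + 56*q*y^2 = q*(q - 8*y)*(q - 7*y)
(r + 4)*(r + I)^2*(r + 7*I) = r^4 + 4*r^3 + 9*I*r^3 - 15*r^2 + 36*I*r^2 - 60*r - 7*I*r - 28*I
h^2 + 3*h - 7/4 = (h - 1/2)*(h + 7/2)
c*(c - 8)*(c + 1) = c^3 - 7*c^2 - 8*c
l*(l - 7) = l^2 - 7*l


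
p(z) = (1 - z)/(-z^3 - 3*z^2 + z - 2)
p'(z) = (1 - z)*(3*z^2 + 6*z - 1)/(-z^3 - 3*z^2 + z - 2)^2 - 1/(-z^3 - 3*z^2 + z - 2) = (z^3 + 3*z^2 - z - (z - 1)*(3*z^2 + 6*z - 1) + 2)/(z^3 + 3*z^2 - z + 2)^2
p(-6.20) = 0.06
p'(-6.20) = 0.03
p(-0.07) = -0.51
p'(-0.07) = 0.13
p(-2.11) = -0.39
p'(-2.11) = 0.11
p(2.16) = 0.05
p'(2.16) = -0.01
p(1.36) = 0.04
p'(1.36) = 0.05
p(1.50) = 0.05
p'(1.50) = 0.03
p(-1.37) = -0.37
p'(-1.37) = -0.05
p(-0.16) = -0.52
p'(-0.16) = 0.01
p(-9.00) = 0.02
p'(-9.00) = 0.01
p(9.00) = 0.01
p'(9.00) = 0.00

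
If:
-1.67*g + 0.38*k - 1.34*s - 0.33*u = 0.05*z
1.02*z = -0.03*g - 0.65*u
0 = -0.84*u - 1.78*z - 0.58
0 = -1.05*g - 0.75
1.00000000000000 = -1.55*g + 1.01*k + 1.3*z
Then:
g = -0.71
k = 1.59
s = 0.87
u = 2.10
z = -1.32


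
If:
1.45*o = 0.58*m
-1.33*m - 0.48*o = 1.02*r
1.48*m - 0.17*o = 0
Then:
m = 0.00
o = 0.00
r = 0.00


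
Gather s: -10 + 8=-2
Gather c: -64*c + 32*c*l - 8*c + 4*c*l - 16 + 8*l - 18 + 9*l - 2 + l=c*(36*l - 72) + 18*l - 36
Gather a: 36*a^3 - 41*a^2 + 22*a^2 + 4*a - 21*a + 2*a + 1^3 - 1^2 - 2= 36*a^3 - 19*a^2 - 15*a - 2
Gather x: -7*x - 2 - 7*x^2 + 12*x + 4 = -7*x^2 + 5*x + 2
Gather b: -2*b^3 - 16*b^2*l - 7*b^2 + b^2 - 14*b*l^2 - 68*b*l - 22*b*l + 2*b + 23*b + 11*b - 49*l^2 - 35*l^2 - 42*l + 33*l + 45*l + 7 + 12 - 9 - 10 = -2*b^3 + b^2*(-16*l - 6) + b*(-14*l^2 - 90*l + 36) - 84*l^2 + 36*l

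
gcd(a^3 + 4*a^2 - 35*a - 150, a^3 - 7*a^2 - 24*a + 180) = a^2 - a - 30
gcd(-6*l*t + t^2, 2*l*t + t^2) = t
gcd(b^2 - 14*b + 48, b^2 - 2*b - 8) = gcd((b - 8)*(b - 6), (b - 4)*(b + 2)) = 1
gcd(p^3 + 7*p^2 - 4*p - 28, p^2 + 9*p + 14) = p^2 + 9*p + 14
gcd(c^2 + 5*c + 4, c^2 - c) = 1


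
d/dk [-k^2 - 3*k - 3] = -2*k - 3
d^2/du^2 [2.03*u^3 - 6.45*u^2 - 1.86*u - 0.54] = 12.18*u - 12.9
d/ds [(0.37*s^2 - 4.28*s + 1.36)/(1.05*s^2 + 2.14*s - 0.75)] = (5.2858*s^2 - 3.411*s + 0.299599999999999)/(1.1025*s^4 + 4.494*s^3 + 3.0046*s^2 - 3.21*s + 0.5625)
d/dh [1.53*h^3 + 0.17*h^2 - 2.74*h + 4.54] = 4.59*h^2 + 0.34*h - 2.74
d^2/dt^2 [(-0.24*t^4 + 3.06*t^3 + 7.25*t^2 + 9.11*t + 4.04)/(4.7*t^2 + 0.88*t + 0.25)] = (-10.6032*t^6 - 5.95583999999997*t^5 - 2.80713599999945*t^4 + 339.211328*t^3 + 488.2083*t^2 + 37.17864*t - 6.338998)/(103.823*t^6 + 58.3176*t^5 + 27.48654*t^4 + 6.885472*t^3 + 1.46205*t^2 + 0.165*t + 0.015625)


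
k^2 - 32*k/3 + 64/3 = (k - 8)*(k - 8/3)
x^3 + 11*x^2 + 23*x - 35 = (x - 1)*(x + 5)*(x + 7)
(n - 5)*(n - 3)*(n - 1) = n^3 - 9*n^2 + 23*n - 15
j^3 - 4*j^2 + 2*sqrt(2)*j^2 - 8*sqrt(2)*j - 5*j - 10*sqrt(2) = (j - 5)*(j + 1)*(j + 2*sqrt(2))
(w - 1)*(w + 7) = w^2 + 6*w - 7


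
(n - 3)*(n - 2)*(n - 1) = n^3 - 6*n^2 + 11*n - 6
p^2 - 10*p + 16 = (p - 8)*(p - 2)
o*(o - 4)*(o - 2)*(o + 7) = o^4 + o^3 - 34*o^2 + 56*o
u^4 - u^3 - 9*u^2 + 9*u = u*(u - 3)*(u - 1)*(u + 3)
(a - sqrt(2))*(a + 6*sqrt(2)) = a^2 + 5*sqrt(2)*a - 12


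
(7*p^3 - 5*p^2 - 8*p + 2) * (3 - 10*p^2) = -70*p^5 + 50*p^4 + 101*p^3 - 35*p^2 - 24*p + 6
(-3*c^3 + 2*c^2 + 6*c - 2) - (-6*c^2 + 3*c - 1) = -3*c^3 + 8*c^2 + 3*c - 1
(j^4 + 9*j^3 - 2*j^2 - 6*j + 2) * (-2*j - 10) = -2*j^5 - 28*j^4 - 86*j^3 + 32*j^2 + 56*j - 20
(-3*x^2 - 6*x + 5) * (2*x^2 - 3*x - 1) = -6*x^4 - 3*x^3 + 31*x^2 - 9*x - 5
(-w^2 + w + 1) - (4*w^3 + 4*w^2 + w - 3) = -4*w^3 - 5*w^2 + 4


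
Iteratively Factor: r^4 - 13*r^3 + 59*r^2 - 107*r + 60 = (r - 1)*(r^3 - 12*r^2 + 47*r - 60) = (r - 5)*(r - 1)*(r^2 - 7*r + 12) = (r - 5)*(r - 4)*(r - 1)*(r - 3)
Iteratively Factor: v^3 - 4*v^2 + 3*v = (v - 1)*(v^2 - 3*v) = v*(v - 1)*(v - 3)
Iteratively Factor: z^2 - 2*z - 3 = (z + 1)*(z - 3)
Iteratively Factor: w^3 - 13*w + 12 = (w - 3)*(w^2 + 3*w - 4) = (w - 3)*(w + 4)*(w - 1)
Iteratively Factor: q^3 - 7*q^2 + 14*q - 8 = (q - 4)*(q^2 - 3*q + 2) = (q - 4)*(q - 1)*(q - 2)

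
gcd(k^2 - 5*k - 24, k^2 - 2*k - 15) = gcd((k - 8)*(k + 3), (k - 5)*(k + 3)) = k + 3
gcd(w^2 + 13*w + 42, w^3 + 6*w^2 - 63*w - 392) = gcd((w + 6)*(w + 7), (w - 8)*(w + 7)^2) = w + 7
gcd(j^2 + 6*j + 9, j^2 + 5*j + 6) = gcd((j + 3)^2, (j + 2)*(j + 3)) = j + 3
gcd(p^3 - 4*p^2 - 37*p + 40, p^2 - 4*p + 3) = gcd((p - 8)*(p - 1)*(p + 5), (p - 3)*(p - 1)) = p - 1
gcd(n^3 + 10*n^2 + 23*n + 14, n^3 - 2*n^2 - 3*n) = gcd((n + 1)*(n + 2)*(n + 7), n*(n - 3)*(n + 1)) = n + 1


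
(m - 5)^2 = m^2 - 10*m + 25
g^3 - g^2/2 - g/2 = g*(g - 1)*(g + 1/2)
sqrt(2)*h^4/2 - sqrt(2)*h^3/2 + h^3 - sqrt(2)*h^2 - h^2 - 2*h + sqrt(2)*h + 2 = (h - 1)*(h - sqrt(2))*(h + sqrt(2))*(sqrt(2)*h/2 + 1)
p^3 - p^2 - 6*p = p*(p - 3)*(p + 2)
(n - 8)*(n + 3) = n^2 - 5*n - 24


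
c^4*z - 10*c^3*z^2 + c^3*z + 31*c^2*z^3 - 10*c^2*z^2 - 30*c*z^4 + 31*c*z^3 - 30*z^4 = (c - 5*z)*(c - 3*z)*(c - 2*z)*(c*z + z)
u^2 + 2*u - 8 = (u - 2)*(u + 4)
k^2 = k^2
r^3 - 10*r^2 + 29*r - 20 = (r - 5)*(r - 4)*(r - 1)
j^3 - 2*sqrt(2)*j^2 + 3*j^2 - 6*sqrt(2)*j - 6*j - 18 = (j + 3)*(j - 3*sqrt(2))*(j + sqrt(2))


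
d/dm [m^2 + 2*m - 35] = 2*m + 2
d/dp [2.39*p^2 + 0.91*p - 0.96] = 4.78*p + 0.91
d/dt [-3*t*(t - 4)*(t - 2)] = -9*t^2 + 36*t - 24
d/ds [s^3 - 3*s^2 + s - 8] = 3*s^2 - 6*s + 1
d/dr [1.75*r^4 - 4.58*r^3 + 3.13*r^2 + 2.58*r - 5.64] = 7.0*r^3 - 13.74*r^2 + 6.26*r + 2.58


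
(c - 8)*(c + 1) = c^2 - 7*c - 8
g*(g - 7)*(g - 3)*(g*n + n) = g^4*n - 9*g^3*n + 11*g^2*n + 21*g*n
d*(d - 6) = d^2 - 6*d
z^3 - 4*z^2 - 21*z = z*(z - 7)*(z + 3)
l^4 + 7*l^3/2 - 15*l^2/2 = l^2*(l - 3/2)*(l + 5)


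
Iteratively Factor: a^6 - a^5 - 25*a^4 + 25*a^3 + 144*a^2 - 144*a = (a - 1)*(a^5 - 25*a^3 + 144*a) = (a - 1)*(a + 3)*(a^4 - 3*a^3 - 16*a^2 + 48*a) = (a - 3)*(a - 1)*(a + 3)*(a^3 - 16*a) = (a - 3)*(a - 1)*(a + 3)*(a + 4)*(a^2 - 4*a) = a*(a - 3)*(a - 1)*(a + 3)*(a + 4)*(a - 4)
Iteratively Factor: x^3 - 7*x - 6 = (x + 1)*(x^2 - x - 6) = (x + 1)*(x + 2)*(x - 3)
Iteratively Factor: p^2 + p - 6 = (p - 2)*(p + 3)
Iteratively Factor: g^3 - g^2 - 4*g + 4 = (g - 1)*(g^2 - 4) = (g - 1)*(g + 2)*(g - 2)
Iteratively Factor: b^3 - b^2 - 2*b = (b + 1)*(b^2 - 2*b) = (b - 2)*(b + 1)*(b)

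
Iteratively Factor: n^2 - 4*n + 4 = (n - 2)*(n - 2)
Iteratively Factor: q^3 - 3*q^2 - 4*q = (q)*(q^2 - 3*q - 4) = q*(q - 4)*(q + 1)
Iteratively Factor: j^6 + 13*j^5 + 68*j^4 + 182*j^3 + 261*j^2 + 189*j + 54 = (j + 3)*(j^5 + 10*j^4 + 38*j^3 + 68*j^2 + 57*j + 18) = (j + 1)*(j + 3)*(j^4 + 9*j^3 + 29*j^2 + 39*j + 18) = (j + 1)*(j + 3)^2*(j^3 + 6*j^2 + 11*j + 6) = (j + 1)*(j + 3)^3*(j^2 + 3*j + 2) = (j + 1)^2*(j + 3)^3*(j + 2)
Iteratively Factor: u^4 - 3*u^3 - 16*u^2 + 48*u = (u + 4)*(u^3 - 7*u^2 + 12*u) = u*(u + 4)*(u^2 - 7*u + 12) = u*(u - 4)*(u + 4)*(u - 3)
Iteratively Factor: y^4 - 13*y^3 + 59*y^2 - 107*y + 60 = (y - 3)*(y^3 - 10*y^2 + 29*y - 20) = (y - 5)*(y - 3)*(y^2 - 5*y + 4) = (y - 5)*(y - 4)*(y - 3)*(y - 1)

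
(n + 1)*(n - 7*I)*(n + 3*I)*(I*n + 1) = I*n^4 + 5*n^3 + I*n^3 + 5*n^2 + 17*I*n^2 + 21*n + 17*I*n + 21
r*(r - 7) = r^2 - 7*r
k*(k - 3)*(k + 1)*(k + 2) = k^4 - 7*k^2 - 6*k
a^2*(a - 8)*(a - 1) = a^4 - 9*a^3 + 8*a^2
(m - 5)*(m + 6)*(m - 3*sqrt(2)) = m^3 - 3*sqrt(2)*m^2 + m^2 - 30*m - 3*sqrt(2)*m + 90*sqrt(2)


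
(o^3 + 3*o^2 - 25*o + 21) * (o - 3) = o^4 - 34*o^2 + 96*o - 63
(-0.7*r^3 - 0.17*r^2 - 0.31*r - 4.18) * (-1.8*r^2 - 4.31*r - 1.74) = 1.26*r^5 + 3.323*r^4 + 2.5087*r^3 + 9.1559*r^2 + 18.5552*r + 7.2732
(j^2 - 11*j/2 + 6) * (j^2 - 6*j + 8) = j^4 - 23*j^3/2 + 47*j^2 - 80*j + 48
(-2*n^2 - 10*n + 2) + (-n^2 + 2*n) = -3*n^2 - 8*n + 2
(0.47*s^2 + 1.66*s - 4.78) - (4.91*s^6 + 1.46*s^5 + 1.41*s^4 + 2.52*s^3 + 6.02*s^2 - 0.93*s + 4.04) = -4.91*s^6 - 1.46*s^5 - 1.41*s^4 - 2.52*s^3 - 5.55*s^2 + 2.59*s - 8.82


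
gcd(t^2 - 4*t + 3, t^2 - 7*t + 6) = t - 1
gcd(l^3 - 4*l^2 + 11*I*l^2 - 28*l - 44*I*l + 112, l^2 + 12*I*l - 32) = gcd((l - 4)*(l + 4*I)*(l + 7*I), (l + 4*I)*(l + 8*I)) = l + 4*I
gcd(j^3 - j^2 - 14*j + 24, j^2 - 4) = j - 2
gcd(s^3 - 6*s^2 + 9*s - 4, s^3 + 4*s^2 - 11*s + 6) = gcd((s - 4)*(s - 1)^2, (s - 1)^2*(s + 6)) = s^2 - 2*s + 1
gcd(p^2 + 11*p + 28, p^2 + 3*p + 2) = 1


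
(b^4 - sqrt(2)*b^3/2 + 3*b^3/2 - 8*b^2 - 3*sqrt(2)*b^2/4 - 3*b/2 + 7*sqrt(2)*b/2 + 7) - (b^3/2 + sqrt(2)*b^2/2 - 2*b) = b^4 - sqrt(2)*b^3/2 + b^3 - 8*b^2 - 5*sqrt(2)*b^2/4 + b/2 + 7*sqrt(2)*b/2 + 7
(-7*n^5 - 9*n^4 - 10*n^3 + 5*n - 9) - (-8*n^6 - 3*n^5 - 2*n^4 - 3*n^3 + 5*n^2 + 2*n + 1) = 8*n^6 - 4*n^5 - 7*n^4 - 7*n^3 - 5*n^2 + 3*n - 10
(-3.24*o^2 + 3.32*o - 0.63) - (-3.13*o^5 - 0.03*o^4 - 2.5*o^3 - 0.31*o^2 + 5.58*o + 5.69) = 3.13*o^5 + 0.03*o^4 + 2.5*o^3 - 2.93*o^2 - 2.26*o - 6.32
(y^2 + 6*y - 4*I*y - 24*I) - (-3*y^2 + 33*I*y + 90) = 4*y^2 + 6*y - 37*I*y - 90 - 24*I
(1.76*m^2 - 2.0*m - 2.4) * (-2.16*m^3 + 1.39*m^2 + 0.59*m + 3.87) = -3.8016*m^5 + 6.7664*m^4 + 3.4424*m^3 + 2.2952*m^2 - 9.156*m - 9.288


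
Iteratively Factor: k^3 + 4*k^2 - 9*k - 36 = (k - 3)*(k^2 + 7*k + 12) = (k - 3)*(k + 3)*(k + 4)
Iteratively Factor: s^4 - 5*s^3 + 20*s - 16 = (s - 4)*(s^3 - s^2 - 4*s + 4) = (s - 4)*(s - 1)*(s^2 - 4) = (s - 4)*(s - 1)*(s + 2)*(s - 2)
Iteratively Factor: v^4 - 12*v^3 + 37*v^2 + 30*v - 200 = (v - 5)*(v^3 - 7*v^2 + 2*v + 40) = (v - 5)^2*(v^2 - 2*v - 8) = (v - 5)^2*(v - 4)*(v + 2)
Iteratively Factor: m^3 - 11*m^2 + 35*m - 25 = (m - 5)*(m^2 - 6*m + 5) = (m - 5)^2*(m - 1)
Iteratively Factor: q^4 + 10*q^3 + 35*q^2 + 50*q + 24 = (q + 2)*(q^3 + 8*q^2 + 19*q + 12) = (q + 2)*(q + 3)*(q^2 + 5*q + 4) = (q + 1)*(q + 2)*(q + 3)*(q + 4)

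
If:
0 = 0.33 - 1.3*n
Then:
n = 0.25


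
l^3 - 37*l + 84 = (l - 4)*(l - 3)*(l + 7)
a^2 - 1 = (a - 1)*(a + 1)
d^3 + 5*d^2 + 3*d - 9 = (d - 1)*(d + 3)^2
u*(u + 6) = u^2 + 6*u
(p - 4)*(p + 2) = p^2 - 2*p - 8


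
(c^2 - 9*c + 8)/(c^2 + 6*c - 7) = (c - 8)/(c + 7)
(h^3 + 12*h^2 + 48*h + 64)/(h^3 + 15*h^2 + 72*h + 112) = (h + 4)/(h + 7)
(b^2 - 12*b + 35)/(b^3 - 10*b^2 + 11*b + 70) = 1/(b + 2)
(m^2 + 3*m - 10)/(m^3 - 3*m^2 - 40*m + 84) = (m + 5)/(m^2 - m - 42)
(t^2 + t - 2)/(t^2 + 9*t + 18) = (t^2 + t - 2)/(t^2 + 9*t + 18)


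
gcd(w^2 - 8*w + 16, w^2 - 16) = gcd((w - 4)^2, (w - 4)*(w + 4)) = w - 4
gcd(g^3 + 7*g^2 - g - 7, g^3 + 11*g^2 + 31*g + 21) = g^2 + 8*g + 7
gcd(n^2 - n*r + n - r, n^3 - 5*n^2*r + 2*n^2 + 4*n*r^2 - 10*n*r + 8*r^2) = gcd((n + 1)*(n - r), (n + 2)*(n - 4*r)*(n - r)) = -n + r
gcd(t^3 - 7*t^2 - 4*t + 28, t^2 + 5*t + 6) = t + 2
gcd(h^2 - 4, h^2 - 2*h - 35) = 1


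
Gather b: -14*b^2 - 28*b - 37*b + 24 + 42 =-14*b^2 - 65*b + 66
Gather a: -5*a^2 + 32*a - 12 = -5*a^2 + 32*a - 12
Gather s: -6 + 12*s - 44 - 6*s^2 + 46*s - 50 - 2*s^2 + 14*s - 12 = -8*s^2 + 72*s - 112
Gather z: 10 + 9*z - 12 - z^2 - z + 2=-z^2 + 8*z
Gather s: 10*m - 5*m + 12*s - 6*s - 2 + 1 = 5*m + 6*s - 1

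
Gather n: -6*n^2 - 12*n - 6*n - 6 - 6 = -6*n^2 - 18*n - 12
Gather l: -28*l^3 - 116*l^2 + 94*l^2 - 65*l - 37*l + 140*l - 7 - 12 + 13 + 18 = -28*l^3 - 22*l^2 + 38*l + 12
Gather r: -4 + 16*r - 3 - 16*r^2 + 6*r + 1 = -16*r^2 + 22*r - 6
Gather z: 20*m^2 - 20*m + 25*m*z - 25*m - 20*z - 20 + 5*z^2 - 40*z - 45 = 20*m^2 - 45*m + 5*z^2 + z*(25*m - 60) - 65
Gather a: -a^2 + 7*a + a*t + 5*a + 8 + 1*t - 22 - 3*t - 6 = -a^2 + a*(t + 12) - 2*t - 20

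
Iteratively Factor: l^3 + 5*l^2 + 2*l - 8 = (l + 4)*(l^2 + l - 2) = (l - 1)*(l + 4)*(l + 2)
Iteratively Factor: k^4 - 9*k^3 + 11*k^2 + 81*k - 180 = (k - 5)*(k^3 - 4*k^2 - 9*k + 36) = (k - 5)*(k - 4)*(k^2 - 9) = (k - 5)*(k - 4)*(k + 3)*(k - 3)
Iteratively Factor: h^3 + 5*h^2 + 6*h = (h + 2)*(h^2 + 3*h) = (h + 2)*(h + 3)*(h)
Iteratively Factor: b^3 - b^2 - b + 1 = (b - 1)*(b^2 - 1) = (b - 1)*(b + 1)*(b - 1)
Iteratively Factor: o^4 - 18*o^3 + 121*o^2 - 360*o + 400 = (o - 4)*(o^3 - 14*o^2 + 65*o - 100) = (o - 5)*(o - 4)*(o^2 - 9*o + 20) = (o - 5)^2*(o - 4)*(o - 4)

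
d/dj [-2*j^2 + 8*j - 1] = 8 - 4*j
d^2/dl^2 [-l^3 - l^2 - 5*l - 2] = -6*l - 2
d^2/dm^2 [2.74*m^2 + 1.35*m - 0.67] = 5.48000000000000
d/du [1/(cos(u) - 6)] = sin(u)/(cos(u) - 6)^2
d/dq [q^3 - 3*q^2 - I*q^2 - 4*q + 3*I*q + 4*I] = 3*q^2 - 6*q - 2*I*q - 4 + 3*I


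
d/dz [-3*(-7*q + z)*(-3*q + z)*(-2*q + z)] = -123*q^2 + 72*q*z - 9*z^2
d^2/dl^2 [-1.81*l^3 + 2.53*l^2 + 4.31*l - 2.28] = 5.06 - 10.86*l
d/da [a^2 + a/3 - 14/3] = 2*a + 1/3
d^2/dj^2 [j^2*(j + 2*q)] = 6*j + 4*q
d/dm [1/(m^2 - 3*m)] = (3 - 2*m)/(m^2*(m - 3)^2)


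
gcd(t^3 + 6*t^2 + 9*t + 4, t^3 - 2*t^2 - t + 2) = t + 1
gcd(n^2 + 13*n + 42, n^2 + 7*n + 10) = 1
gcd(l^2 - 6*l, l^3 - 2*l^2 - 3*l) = l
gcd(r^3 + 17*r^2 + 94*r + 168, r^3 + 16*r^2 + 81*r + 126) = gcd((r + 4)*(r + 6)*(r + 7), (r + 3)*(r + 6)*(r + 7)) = r^2 + 13*r + 42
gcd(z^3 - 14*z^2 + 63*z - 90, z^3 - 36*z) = z - 6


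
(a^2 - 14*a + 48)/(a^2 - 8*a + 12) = (a - 8)/(a - 2)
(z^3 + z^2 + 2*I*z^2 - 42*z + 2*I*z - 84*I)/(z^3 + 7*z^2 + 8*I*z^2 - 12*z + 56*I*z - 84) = (z - 6)/(z + 6*I)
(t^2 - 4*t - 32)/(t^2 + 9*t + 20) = (t - 8)/(t + 5)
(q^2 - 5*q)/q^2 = (q - 5)/q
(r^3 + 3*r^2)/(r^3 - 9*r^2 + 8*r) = r*(r + 3)/(r^2 - 9*r + 8)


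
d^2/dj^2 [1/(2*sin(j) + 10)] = (5*sin(j) + cos(j)^2 + 1)/(2*(sin(j) + 5)^3)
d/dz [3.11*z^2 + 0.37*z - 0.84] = 6.22*z + 0.37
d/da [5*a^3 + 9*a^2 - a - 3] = 15*a^2 + 18*a - 1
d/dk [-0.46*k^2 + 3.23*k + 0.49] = 3.23 - 0.92*k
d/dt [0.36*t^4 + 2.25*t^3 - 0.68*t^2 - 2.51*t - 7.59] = 1.44*t^3 + 6.75*t^2 - 1.36*t - 2.51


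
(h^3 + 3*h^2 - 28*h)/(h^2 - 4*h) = h + 7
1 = 1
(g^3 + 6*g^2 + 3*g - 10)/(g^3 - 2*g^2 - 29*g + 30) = (g + 2)/(g - 6)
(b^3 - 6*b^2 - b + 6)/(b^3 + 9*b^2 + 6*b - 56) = (b^3 - 6*b^2 - b + 6)/(b^3 + 9*b^2 + 6*b - 56)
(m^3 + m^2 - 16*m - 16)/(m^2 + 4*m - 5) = (m^3 + m^2 - 16*m - 16)/(m^2 + 4*m - 5)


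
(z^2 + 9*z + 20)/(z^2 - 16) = (z + 5)/(z - 4)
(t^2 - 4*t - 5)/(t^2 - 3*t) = (t^2 - 4*t - 5)/(t*(t - 3))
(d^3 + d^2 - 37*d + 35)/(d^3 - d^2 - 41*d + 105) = (d - 1)/(d - 3)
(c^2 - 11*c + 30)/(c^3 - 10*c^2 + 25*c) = (c - 6)/(c*(c - 5))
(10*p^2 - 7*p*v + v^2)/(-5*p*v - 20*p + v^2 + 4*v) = (-2*p + v)/(v + 4)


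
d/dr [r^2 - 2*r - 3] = 2*r - 2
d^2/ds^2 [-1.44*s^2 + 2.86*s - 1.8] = -2.88000000000000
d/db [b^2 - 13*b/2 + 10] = 2*b - 13/2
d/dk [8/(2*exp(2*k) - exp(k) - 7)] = (8 - 32*exp(k))*exp(k)/(-2*exp(2*k) + exp(k) + 7)^2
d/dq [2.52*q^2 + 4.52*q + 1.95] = 5.04*q + 4.52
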